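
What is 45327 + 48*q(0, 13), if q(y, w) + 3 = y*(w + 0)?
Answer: 45183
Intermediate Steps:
q(y, w) = -3 + w*y (q(y, w) = -3 + y*(w + 0) = -3 + y*w = -3 + w*y)
45327 + 48*q(0, 13) = 45327 + 48*(-3 + 13*0) = 45327 + 48*(-3 + 0) = 45327 + 48*(-3) = 45327 - 144 = 45183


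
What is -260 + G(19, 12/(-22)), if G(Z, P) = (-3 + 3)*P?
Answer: -260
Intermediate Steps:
G(Z, P) = 0 (G(Z, P) = 0*P = 0)
-260 + G(19, 12/(-22)) = -260 + 0 = -260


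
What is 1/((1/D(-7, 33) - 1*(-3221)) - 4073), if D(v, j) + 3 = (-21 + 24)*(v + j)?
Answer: -75/63899 ≈ -0.0011737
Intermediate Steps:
D(v, j) = -3 + 3*j + 3*v (D(v, j) = -3 + (-21 + 24)*(v + j) = -3 + 3*(j + v) = -3 + (3*j + 3*v) = -3 + 3*j + 3*v)
1/((1/D(-7, 33) - 1*(-3221)) - 4073) = 1/((1/(-3 + 3*33 + 3*(-7)) - 1*(-3221)) - 4073) = 1/((1/(-3 + 99 - 21) + 3221) - 4073) = 1/((1/75 + 3221) - 4073) = 1/(241576/75 - 4073) = 1/(-63899/75) = -75/63899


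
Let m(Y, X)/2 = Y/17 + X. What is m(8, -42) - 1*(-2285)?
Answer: 37433/17 ≈ 2201.9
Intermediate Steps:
m(Y, X) = 2*X + 2*Y/17 (m(Y, X) = 2*(Y/17 + X) = 2*(X + Y/17) = 2*X + 2*Y/17)
m(8, -42) - 1*(-2285) = (2*(-42) + (2/17)*8) - 1*(-2285) = (-84 + 16/17) + 2285 = -1412/17 + 2285 = 37433/17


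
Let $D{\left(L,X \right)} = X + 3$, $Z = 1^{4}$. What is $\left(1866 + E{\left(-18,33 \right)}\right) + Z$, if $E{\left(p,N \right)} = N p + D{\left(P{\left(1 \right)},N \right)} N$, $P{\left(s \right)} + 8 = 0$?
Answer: $2461$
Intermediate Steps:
$Z = 1$
$P{\left(s \right)} = -8$ ($P{\left(s \right)} = -8 + 0 = -8$)
$D{\left(L,X \right)} = 3 + X$
$E{\left(p,N \right)} = N p + N \left(3 + N\right)$ ($E{\left(p,N \right)} = N p + \left(3 + N\right) N = N p + N \left(3 + N\right)$)
$\left(1866 + E{\left(-18,33 \right)}\right) + Z = \left(1866 + 33 \left(3 + 33 - 18\right)\right) + 1 = \left(1866 + 33 \cdot 18\right) + 1 = \left(1866 + 594\right) + 1 = 2460 + 1 = 2461$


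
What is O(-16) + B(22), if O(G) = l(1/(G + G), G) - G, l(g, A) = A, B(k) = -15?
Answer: -15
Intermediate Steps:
O(G) = 0 (O(G) = G - G = 0)
O(-16) + B(22) = 0 - 15 = -15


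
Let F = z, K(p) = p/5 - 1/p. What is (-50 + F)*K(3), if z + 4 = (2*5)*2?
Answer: -136/15 ≈ -9.0667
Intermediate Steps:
z = 16 (z = -4 + (2*5)*2 = -4 + 10*2 = -4 + 20 = 16)
K(p) = -1/p + p/5 (K(p) = p*(⅕) - 1/p = p/5 - 1/p = -1/p + p/5)
F = 16
(-50 + F)*K(3) = (-50 + 16)*(-1/3 + (⅕)*3) = -34*(-1*⅓ + ⅗) = -34*(-⅓ + ⅗) = -34*4/15 = -136/15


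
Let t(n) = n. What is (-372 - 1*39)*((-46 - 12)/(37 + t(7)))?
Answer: 11919/22 ≈ 541.77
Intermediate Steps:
(-372 - 1*39)*((-46 - 12)/(37 + t(7))) = (-372 - 1*39)*((-46 - 12)/(37 + 7)) = (-372 - 39)*(-58/44) = -(-23838)/44 = -411*(-29/22) = 11919/22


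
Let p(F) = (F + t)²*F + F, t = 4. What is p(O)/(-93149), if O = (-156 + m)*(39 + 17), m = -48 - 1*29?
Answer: 317152026568/13307 ≈ 2.3833e+7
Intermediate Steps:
m = -77 (m = -48 - 29 = -77)
O = -13048 (O = (-156 - 77)*(39 + 17) = -233*56 = -13048)
p(F) = F + F*(4 + F)² (p(F) = (F + 4)²*F + F = (4 + F)²*F + F = F*(4 + F)² + F = F + F*(4 + F)²)
p(O)/(-93149) = -13048*(1 + (4 - 13048)²)/(-93149) = -13048*(1 + (-13044)²)*(-1/93149) = -13048*(1 + 170145936)*(-1/93149) = -13048*170145937*(-1/93149) = -2220064185976*(-1/93149) = 317152026568/13307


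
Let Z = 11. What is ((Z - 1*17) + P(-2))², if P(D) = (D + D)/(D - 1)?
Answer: 196/9 ≈ 21.778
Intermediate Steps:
P(D) = 2*D/(-1 + D) (P(D) = (2*D)/(-1 + D) = 2*D/(-1 + D))
((Z - 1*17) + P(-2))² = ((11 - 1*17) + 2*(-2)/(-1 - 2))² = ((11 - 17) + 2*(-2)/(-3))² = (-6 + 2*(-2)*(-⅓))² = (-6 + 4/3)² = (-14/3)² = 196/9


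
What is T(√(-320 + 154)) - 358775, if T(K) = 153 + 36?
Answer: -358586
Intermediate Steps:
T(K) = 189
T(√(-320 + 154)) - 358775 = 189 - 358775 = -358586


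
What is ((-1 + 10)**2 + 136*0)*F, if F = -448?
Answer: -36288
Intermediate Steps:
((-1 + 10)**2 + 136*0)*F = ((-1 + 10)**2 + 136*0)*(-448) = (9**2 + 0)*(-448) = (81 + 0)*(-448) = 81*(-448) = -36288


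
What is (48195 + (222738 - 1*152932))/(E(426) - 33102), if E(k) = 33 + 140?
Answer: -9077/2533 ≈ -3.5835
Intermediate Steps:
E(k) = 173
(48195 + (222738 - 1*152932))/(E(426) - 33102) = (48195 + (222738 - 1*152932))/(173 - 33102) = (48195 + (222738 - 152932))/(-32929) = (48195 + 69806)*(-1/32929) = 118001*(-1/32929) = -9077/2533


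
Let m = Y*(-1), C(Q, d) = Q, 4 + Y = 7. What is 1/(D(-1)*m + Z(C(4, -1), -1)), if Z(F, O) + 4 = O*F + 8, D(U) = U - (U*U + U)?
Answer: ⅓ ≈ 0.33333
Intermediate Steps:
Y = 3 (Y = -4 + 7 = 3)
D(U) = -U² (D(U) = U - (U² + U) = U - (U + U²) = U + (-U - U²) = -U²)
Z(F, O) = 4 + F*O (Z(F, O) = -4 + (O*F + 8) = -4 + (F*O + 8) = -4 + (8 + F*O) = 4 + F*O)
m = -3 (m = 3*(-1) = -3)
1/(D(-1)*m + Z(C(4, -1), -1)) = 1/(-1*(-1)²*(-3) + (4 + 4*(-1))) = 1/(-1*1*(-3) + (4 - 4)) = 1/(-1*(-3) + 0) = 1/(3 + 0) = 1/3 = ⅓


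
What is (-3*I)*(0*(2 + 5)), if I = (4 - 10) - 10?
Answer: 0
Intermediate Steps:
I = -16 (I = -6 - 10 = -16)
(-3*I)*(0*(2 + 5)) = (-3*(-16))*(0*(2 + 5)) = 48*(0*7) = 48*0 = 0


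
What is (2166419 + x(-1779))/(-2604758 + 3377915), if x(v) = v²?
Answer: 484660/70287 ≈ 6.8954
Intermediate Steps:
(2166419 + x(-1779))/(-2604758 + 3377915) = (2166419 + (-1779)²)/(-2604758 + 3377915) = (2166419 + 3164841)/773157 = 5331260*(1/773157) = 484660/70287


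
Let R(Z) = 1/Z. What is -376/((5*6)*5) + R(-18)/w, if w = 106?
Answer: -119593/47700 ≈ -2.5072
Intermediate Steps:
-376/((5*6)*5) + R(-18)/w = -376/((5*6)*5) + 1/(-18*106) = -376/(30*5) - 1/18*1/106 = -376/150 - 1/1908 = -376*1/150 - 1/1908 = -188/75 - 1/1908 = -119593/47700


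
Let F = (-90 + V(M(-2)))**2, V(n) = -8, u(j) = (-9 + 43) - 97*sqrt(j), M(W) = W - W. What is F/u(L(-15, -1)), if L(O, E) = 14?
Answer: -163268/65285 - 465794*sqrt(14)/65285 ≈ -29.197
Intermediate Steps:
M(W) = 0
u(j) = 34 - 97*sqrt(j)
F = 9604 (F = (-90 - 8)**2 = (-98)**2 = 9604)
F/u(L(-15, -1)) = 9604/(34 - 97*sqrt(14))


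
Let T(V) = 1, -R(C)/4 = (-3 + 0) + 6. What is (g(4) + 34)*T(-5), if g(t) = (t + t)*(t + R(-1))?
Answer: -30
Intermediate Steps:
R(C) = -12 (R(C) = -4*((-3 + 0) + 6) = -4*(-3 + 6) = -4*3 = -12)
g(t) = 2*t*(-12 + t) (g(t) = (t + t)*(t - 12) = (2*t)*(-12 + t) = 2*t*(-12 + t))
(g(4) + 34)*T(-5) = (2*4*(-12 + 4) + 34)*1 = (2*4*(-8) + 34)*1 = (-64 + 34)*1 = -30*1 = -30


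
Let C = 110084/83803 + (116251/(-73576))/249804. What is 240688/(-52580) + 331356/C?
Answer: 6708766491160942215489964/26596118708094195535 ≈ 2.5225e+5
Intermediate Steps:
C = 2023287843902183/1540263867652512 (C = 110084*(1/83803) + (116251*(-1/73576))*(1/249804) = 110084/83803 - 116251/73576*1/249804 = 110084/83803 - 116251/18379579104 = 2023287843902183/1540263867652512 ≈ 1.3136)
240688/(-52580) + 331356/C = 240688/(-52580) + 331356/(2023287843902183/1540263867652512) = 240688*(-1/52580) + 331356*(1540263867652512/2023287843902183) = -60172/13145 + 510375674129865766272/2023287843902183 = 6708766491160942215489964/26596118708094195535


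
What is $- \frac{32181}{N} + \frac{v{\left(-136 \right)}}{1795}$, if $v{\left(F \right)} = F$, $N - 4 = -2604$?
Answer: $\frac{11482259}{933400} \approx 12.302$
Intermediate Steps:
$N = -2600$ ($N = 4 - 2604 = -2600$)
$- \frac{32181}{N} + \frac{v{\left(-136 \right)}}{1795} = - \frac{32181}{-2600} - \frac{136}{1795} = \left(-32181\right) \left(- \frac{1}{2600}\right) - \frac{136}{1795} = \frac{32181}{2600} - \frac{136}{1795} = \frac{11482259}{933400}$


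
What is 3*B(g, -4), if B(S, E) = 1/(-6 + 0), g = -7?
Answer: -½ ≈ -0.50000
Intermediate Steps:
B(S, E) = -⅙ (B(S, E) = 1/(-6) = -⅙)
3*B(g, -4) = 3*(-⅙) = -½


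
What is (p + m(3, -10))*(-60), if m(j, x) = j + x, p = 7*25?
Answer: -10080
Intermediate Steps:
p = 175
(p + m(3, -10))*(-60) = (175 + (3 - 10))*(-60) = (175 - 7)*(-60) = 168*(-60) = -10080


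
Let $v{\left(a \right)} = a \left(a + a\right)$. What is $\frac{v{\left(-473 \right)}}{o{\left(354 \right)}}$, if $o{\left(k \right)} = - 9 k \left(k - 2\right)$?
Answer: $- \frac{20339}{50976} \approx -0.39899$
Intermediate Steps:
$o{\left(k \right)} = - 9 k \left(-2 + k\right)$
$v{\left(a \right)} = 2 a^{2}$ ($v{\left(a \right)} = a 2 a = 2 a^{2}$)
$\frac{v{\left(-473 \right)}}{o{\left(354 \right)}} = \frac{2 \left(-473\right)^{2}}{9 \cdot 354 \left(2 - 354\right)} = \frac{2 \cdot 223729}{9 \cdot 354 \left(2 - 354\right)} = \frac{447458}{9 \cdot 354 \left(-352\right)} = \frac{447458}{-1121472} = 447458 \left(- \frac{1}{1121472}\right) = - \frac{20339}{50976}$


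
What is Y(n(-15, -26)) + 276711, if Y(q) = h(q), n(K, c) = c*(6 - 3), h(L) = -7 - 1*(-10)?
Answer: 276714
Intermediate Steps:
h(L) = 3 (h(L) = -7 + 10 = 3)
n(K, c) = 3*c (n(K, c) = c*3 = 3*c)
Y(q) = 3
Y(n(-15, -26)) + 276711 = 3 + 276711 = 276714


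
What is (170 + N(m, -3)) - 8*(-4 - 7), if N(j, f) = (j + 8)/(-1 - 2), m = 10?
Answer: 252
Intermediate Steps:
N(j, f) = -8/3 - j/3 (N(j, f) = (8 + j)/(-3) = (8 + j)*(-1/3) = -8/3 - j/3)
(170 + N(m, -3)) - 8*(-4 - 7) = (170 + (-8/3 - 1/3*10)) - 8*(-4 - 7) = (170 + (-8/3 - 10/3)) - 8*(-11) = (170 - 6) + 88 = 164 + 88 = 252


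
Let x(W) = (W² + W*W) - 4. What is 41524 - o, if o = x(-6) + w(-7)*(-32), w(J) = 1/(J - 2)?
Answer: 373072/9 ≈ 41452.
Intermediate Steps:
w(J) = 1/(-2 + J)
x(W) = -4 + 2*W² (x(W) = (W² + W²) - 4 = 2*W² - 4 = -4 + 2*W²)
o = 644/9 (o = (-4 + 2*(-6)²) - 32/(-2 - 7) = (-4 + 2*36) - 32/(-9) = (-4 + 72) - ⅑*(-32) = 68 + 32/9 = 644/9 ≈ 71.556)
41524 - o = 41524 - 1*644/9 = 41524 - 644/9 = 373072/9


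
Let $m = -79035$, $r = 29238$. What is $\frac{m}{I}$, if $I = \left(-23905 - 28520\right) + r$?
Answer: $\frac{26345}{7729} \approx 3.4086$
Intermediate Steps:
$I = -23187$ ($I = \left(-23905 - 28520\right) + 29238 = -52425 + 29238 = -23187$)
$\frac{m}{I} = - \frac{79035}{-23187} = \left(-79035\right) \left(- \frac{1}{23187}\right) = \frac{26345}{7729}$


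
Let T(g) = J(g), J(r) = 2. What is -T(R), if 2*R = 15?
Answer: -2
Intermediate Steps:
R = 15/2 (R = (½)*15 = 15/2 ≈ 7.5000)
T(g) = 2
-T(R) = -1*2 = -2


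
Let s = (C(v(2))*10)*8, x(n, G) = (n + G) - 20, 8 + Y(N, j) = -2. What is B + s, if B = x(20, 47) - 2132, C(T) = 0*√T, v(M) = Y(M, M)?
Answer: -2085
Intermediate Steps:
Y(N, j) = -10 (Y(N, j) = -8 - 2 = -10)
v(M) = -10
C(T) = 0
x(n, G) = -20 + G + n (x(n, G) = (G + n) - 20 = -20 + G + n)
B = -2085 (B = (-20 + 47 + 20) - 2132 = 47 - 2132 = -2085)
s = 0 (s = (0*10)*8 = 0*8 = 0)
B + s = -2085 + 0 = -2085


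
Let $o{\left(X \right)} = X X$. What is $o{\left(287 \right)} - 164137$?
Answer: $-81768$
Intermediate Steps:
$o{\left(X \right)} = X^{2}$
$o{\left(287 \right)} - 164137 = 287^{2} - 164137 = 82369 - 164137 = -81768$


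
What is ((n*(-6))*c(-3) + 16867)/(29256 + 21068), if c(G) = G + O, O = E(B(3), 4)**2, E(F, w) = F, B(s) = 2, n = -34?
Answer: 17071/50324 ≈ 0.33922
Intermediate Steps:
O = 4 (O = 2**2 = 4)
c(G) = 4 + G (c(G) = G + 4 = 4 + G)
((n*(-6))*c(-3) + 16867)/(29256 + 21068) = ((-34*(-6))*(4 - 3) + 16867)/(29256 + 21068) = (204*1 + 16867)/50324 = (204 + 16867)*(1/50324) = 17071*(1/50324) = 17071/50324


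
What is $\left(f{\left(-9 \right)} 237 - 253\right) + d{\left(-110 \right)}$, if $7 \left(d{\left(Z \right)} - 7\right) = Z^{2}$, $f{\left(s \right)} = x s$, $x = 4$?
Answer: $- \frac{49346}{7} \approx -7049.4$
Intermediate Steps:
$f{\left(s \right)} = 4 s$
$d{\left(Z \right)} = 7 + \frac{Z^{2}}{7}$
$\left(f{\left(-9 \right)} 237 - 253\right) + d{\left(-110 \right)} = \left(4 \left(-9\right) 237 - 253\right) + \left(7 + \frac{\left(-110\right)^{2}}{7}\right) = \left(\left(-36\right) 237 - 253\right) + \left(7 + \frac{1}{7} \cdot 12100\right) = \left(-8532 - 253\right) + \left(7 + \frac{12100}{7}\right) = -8785 + \frac{12149}{7} = - \frac{49346}{7}$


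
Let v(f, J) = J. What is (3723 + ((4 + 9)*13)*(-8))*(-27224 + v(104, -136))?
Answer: -64870560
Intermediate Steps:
(3723 + ((4 + 9)*13)*(-8))*(-27224 + v(104, -136)) = (3723 + ((4 + 9)*13)*(-8))*(-27224 - 136) = (3723 + (13*13)*(-8))*(-27360) = (3723 + 169*(-8))*(-27360) = (3723 - 1352)*(-27360) = 2371*(-27360) = -64870560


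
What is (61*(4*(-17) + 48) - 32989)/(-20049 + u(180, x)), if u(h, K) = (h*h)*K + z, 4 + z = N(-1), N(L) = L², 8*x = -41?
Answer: 543/2954 ≈ 0.18382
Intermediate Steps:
x = -41/8 (x = (⅛)*(-41) = -41/8 ≈ -5.1250)
z = -3 (z = -4 + (-1)² = -4 + 1 = -3)
u(h, K) = -3 + K*h² (u(h, K) = (h*h)*K - 3 = h²*K - 3 = K*h² - 3 = -3 + K*h²)
(61*(4*(-17) + 48) - 32989)/(-20049 + u(180, x)) = (61*(4*(-17) + 48) - 32989)/(-20049 + (-3 - 41/8*180²)) = (61*(-68 + 48) - 32989)/(-20049 + (-3 - 41/8*32400)) = (61*(-20) - 32989)/(-20049 + (-3 - 166050)) = (-1220 - 32989)/(-20049 - 166053) = -34209/(-186102) = -34209*(-1/186102) = 543/2954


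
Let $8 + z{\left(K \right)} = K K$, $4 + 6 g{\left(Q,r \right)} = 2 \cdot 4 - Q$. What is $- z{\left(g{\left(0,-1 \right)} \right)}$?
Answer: $\frac{68}{9} \approx 7.5556$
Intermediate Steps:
$g{\left(Q,r \right)} = \frac{2}{3} - \frac{Q}{6}$ ($g{\left(Q,r \right)} = - \frac{2}{3} + \frac{2 \cdot 4 - Q}{6} = - \frac{2}{3} + \frac{8 - Q}{6} = - \frac{2}{3} - \left(- \frac{4}{3} + \frac{Q}{6}\right) = \frac{2}{3} - \frac{Q}{6}$)
$z{\left(K \right)} = -8 + K^{2}$ ($z{\left(K \right)} = -8 + K K = -8 + K^{2}$)
$- z{\left(g{\left(0,-1 \right)} \right)} = - (-8 + \left(\frac{2}{3} - 0\right)^{2}) = - (-8 + \left(\frac{2}{3} + 0\right)^{2}) = - (-8 + \left(\frac{2}{3}\right)^{2}) = - (-8 + \frac{4}{9}) = \left(-1\right) \left(- \frac{68}{9}\right) = \frac{68}{9}$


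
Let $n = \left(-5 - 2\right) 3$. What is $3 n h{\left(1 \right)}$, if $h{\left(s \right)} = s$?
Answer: $-63$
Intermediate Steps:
$n = -21$ ($n = \left(-7\right) 3 = -21$)
$3 n h{\left(1 \right)} = 3 \left(-21\right) 1 = \left(-63\right) 1 = -63$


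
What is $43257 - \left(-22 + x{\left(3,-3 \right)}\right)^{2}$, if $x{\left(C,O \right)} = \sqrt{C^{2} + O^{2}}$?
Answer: $42755 + 132 \sqrt{2} \approx 42942.0$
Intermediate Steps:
$43257 - \left(-22 + x{\left(3,-3 \right)}\right)^{2} = 43257 - \left(-22 + \sqrt{3^{2} + \left(-3\right)^{2}}\right)^{2} = 43257 - \left(-22 + \sqrt{9 + 9}\right)^{2} = 43257 - \left(-22 + \sqrt{18}\right)^{2} = 43257 - \left(-22 + 3 \sqrt{2}\right)^{2}$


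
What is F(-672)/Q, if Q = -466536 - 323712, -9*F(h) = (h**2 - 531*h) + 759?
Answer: 269725/2370744 ≈ 0.11377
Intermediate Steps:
F(h) = -253/3 + 59*h - h**2/9 (F(h) = -((h**2 - 531*h) + 759)/9 = -(759 + h**2 - 531*h)/9 = -253/3 + 59*h - h**2/9)
Q = -790248
F(-672)/Q = (-253/3 + 59*(-672) - 1/9*(-672)**2)/(-790248) = (-253/3 - 39648 - 1/9*451584)*(-1/790248) = (-253/3 - 39648 - 50176)*(-1/790248) = -269725/3*(-1/790248) = 269725/2370744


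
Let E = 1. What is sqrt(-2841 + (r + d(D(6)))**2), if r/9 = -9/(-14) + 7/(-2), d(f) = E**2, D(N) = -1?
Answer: 4*I*sqrt(6830)/7 ≈ 47.225*I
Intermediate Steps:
d(f) = 1 (d(f) = 1**2 = 1)
r = -180/7 (r = 9*(-9/(-14) + 7/(-2)) = 9*(-9*(-1/14) + 7*(-1/2)) = 9*(9/14 - 7/2) = 9*(-20/7) = -180/7 ≈ -25.714)
sqrt(-2841 + (r + d(D(6)))**2) = sqrt(-2841 + (-180/7 + 1)**2) = sqrt(-2841 + (-173/7)**2) = sqrt(-2841 + 29929/49) = sqrt(-109280/49) = 4*I*sqrt(6830)/7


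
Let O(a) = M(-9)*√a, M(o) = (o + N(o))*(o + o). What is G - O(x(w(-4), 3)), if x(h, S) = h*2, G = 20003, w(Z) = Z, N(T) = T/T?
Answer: 20003 - 288*I*√2 ≈ 20003.0 - 407.29*I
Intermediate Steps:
N(T) = 1
x(h, S) = 2*h
M(o) = 2*o*(1 + o) (M(o) = (o + 1)*(o + o) = (1 + o)*(2*o) = 2*o*(1 + o))
O(a) = 144*√a (O(a) = (2*(-9)*(1 - 9))*√a = (2*(-9)*(-8))*√a = 144*√a)
G - O(x(w(-4), 3)) = 20003 - 144*√(2*(-4)) = 20003 - 144*√(-8) = 20003 - 144*2*I*√2 = 20003 - 288*I*√2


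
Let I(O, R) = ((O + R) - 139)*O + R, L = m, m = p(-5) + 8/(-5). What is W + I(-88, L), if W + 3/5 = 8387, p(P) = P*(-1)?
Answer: 140333/5 ≈ 28067.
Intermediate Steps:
p(P) = -P
m = 17/5 (m = -1*(-5) + 8/(-5) = 5 - 1/5*8 = 5 - 8/5 = 17/5 ≈ 3.4000)
L = 17/5 ≈ 3.4000
W = 41932/5 (W = -3/5 + 8387 = 41932/5 ≈ 8386.4)
I(O, R) = R + O*(-139 + O + R) (I(O, R) = (-139 + O + R)*O + R = O*(-139 + O + R) + R = R + O*(-139 + O + R))
W + I(-88, L) = 41932/5 + (17/5 + (-88)**2 - 139*(-88) - 88*17/5) = 41932/5 + (17/5 + 7744 + 12232 - 1496/5) = 41932/5 + 98401/5 = 140333/5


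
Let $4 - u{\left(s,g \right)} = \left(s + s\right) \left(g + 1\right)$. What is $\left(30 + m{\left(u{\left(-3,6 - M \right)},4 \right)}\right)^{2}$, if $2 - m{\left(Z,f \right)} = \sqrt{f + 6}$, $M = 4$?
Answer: $\left(32 - \sqrt{10}\right)^{2} \approx 831.61$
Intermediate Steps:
$u{\left(s,g \right)} = 4 - 2 s \left(1 + g\right)$ ($u{\left(s,g \right)} = 4 - \left(s + s\right) \left(g + 1\right) = 4 - 2 s \left(1 + g\right)$)
$m{\left(Z,f \right)} = 2 - \sqrt{6 + f}$ ($m{\left(Z,f \right)} = 2 - \sqrt{f + 6} = 2 - \sqrt{6 + f}$)
$\left(30 + m{\left(u{\left(-3,6 - M \right)},4 \right)}\right)^{2} = \left(30 + \left(2 - \sqrt{6 + 4}\right)\right)^{2} = \left(30 + \left(2 - \sqrt{10}\right)\right)^{2} = \left(32 - \sqrt{10}\right)^{2}$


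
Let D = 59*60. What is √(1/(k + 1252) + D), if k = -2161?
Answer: √325003759/303 ≈ 59.498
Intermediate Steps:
D = 3540
√(1/(k + 1252) + D) = √(1/(-2161 + 1252) + 3540) = √(1/(-909) + 3540) = √(-1/909 + 3540) = √(3217859/909) = √325003759/303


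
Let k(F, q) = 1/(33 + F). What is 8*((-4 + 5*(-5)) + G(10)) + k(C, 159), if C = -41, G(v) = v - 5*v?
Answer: -4417/8 ≈ -552.13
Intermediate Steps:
G(v) = -4*v
8*((-4 + 5*(-5)) + G(10)) + k(C, 159) = 8*((-4 + 5*(-5)) - 4*10) + 1/(33 - 41) = 8*((-4 - 25) - 40) + 1/(-8) = 8*(-29 - 40) - ⅛ = 8*(-69) - ⅛ = -552 - ⅛ = -4417/8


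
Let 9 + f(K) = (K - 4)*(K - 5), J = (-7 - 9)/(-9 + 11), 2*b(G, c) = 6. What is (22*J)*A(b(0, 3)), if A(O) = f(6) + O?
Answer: 704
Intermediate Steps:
b(G, c) = 3 (b(G, c) = (½)*6 = 3)
J = -8 (J = -16/2 = -16*½ = -8)
f(K) = -9 + (-5 + K)*(-4 + K) (f(K) = -9 + (K - 4)*(K - 5) = -9 + (-4 + K)*(-5 + K) = -9 + (-5 + K)*(-4 + K))
A(O) = -7 + O (A(O) = (11 + 6² - 9*6) + O = (11 + 36 - 54) + O = -7 + O)
(22*J)*A(b(0, 3)) = (22*(-8))*(-7 + 3) = -176*(-4) = 704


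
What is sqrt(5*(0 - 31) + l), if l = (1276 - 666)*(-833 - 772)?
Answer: I*sqrt(979205) ≈ 989.55*I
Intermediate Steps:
l = -979050 (l = 610*(-1605) = -979050)
sqrt(5*(0 - 31) + l) = sqrt(5*(0 - 31) - 979050) = sqrt(5*(-31) - 979050) = sqrt(-155 - 979050) = sqrt(-979205) = I*sqrt(979205)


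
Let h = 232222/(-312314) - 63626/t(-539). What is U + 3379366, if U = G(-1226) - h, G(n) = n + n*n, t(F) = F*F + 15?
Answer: 110728527897847805/22684615076 ≈ 4.8812e+6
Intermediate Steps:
t(F) = 15 + F² (t(F) = F² + 15 = 15 + F²)
G(n) = n + n²
h = -21835035389/22684615076 (h = 232222/(-312314) - 63626/(15 + (-539)²) = 232222*(-1/312314) - 63626/(15 + 290521) = -116111/156157 - 63626/290536 = -116111/156157 - 63626*1/290536 = -116111/156157 - 31813/145268 = -21835035389/22684615076 ≈ -0.96255)
U = 34068910986925989/22684615076 (U = -1226*(1 - 1226) - 1*(-21835035389/22684615076) = -1226*(-1225) + 21835035389/22684615076 = 1501850 + 21835035389/22684615076 = 34068910986925989/22684615076 ≈ 1.5019e+6)
U + 3379366 = 34068910986925989/22684615076 + 3379366 = 110728527897847805/22684615076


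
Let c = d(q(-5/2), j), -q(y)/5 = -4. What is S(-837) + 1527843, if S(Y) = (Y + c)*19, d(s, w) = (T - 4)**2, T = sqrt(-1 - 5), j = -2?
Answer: 1512130 - 152*I*sqrt(6) ≈ 1.5121e+6 - 372.32*I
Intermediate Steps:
T = I*sqrt(6) (T = sqrt(-6) = I*sqrt(6) ≈ 2.4495*I)
q(y) = 20 (q(y) = -5*(-4) = 20)
d(s, w) = (-4 + I*sqrt(6))**2 (d(s, w) = (I*sqrt(6) - 4)**2 = (-4 + I*sqrt(6))**2)
c = (4 - I*sqrt(6))**2 ≈ 10.0 - 19.596*I
S(Y) = 19*Y + 19*(4 - I*sqrt(6))**2 (S(Y) = (Y + (4 - I*sqrt(6))**2)*19 = 19*Y + 19*(4 - I*sqrt(6))**2)
S(-837) + 1527843 = (19*(-837) + 19*(4 - I*sqrt(6))**2) + 1527843 = (-15903 + 19*(4 - I*sqrt(6))**2) + 1527843 = 1511940 + 19*(4 - I*sqrt(6))**2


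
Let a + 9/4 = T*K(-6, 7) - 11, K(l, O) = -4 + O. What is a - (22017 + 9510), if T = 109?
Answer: -124853/4 ≈ -31213.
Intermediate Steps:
a = 1255/4 (a = -9/4 + (109*(-4 + 7) - 11) = -9/4 + (109*3 - 11) = -9/4 + (327 - 11) = -9/4 + 316 = 1255/4 ≈ 313.75)
a - (22017 + 9510) = 1255/4 - (22017 + 9510) = 1255/4 - 1*31527 = 1255/4 - 31527 = -124853/4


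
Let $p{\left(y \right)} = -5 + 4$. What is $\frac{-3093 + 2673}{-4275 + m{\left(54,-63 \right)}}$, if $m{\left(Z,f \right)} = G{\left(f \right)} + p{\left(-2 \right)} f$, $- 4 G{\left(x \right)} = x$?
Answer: $\frac{112}{1119} \approx 0.10009$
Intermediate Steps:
$p{\left(y \right)} = -1$
$G{\left(x \right)} = - \frac{x}{4}$
$m{\left(Z,f \right)} = - \frac{5 f}{4}$ ($m{\left(Z,f \right)} = - \frac{f}{4} - f = - \frac{5 f}{4}$)
$\frac{-3093 + 2673}{-4275 + m{\left(54,-63 \right)}} = \frac{-3093 + 2673}{-4275 - - \frac{315}{4}} = - \frac{420}{-4275 + \frac{315}{4}} = - \frac{420}{- \frac{16785}{4}} = \left(-420\right) \left(- \frac{4}{16785}\right) = \frac{112}{1119}$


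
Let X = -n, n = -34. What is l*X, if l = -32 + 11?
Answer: -714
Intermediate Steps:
X = 34 (X = -1*(-34) = 34)
l = -21
l*X = -21*34 = -714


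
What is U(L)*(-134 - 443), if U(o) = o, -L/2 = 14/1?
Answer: 16156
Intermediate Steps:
L = -28 (L = -28/1 = -28 ≈ -28.000)
U(L)*(-134 - 443) = -28*(-134 - 443) = -28*(-577) = 16156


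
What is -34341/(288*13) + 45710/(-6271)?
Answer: -128830217/7826208 ≈ -16.461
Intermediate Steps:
-34341/(288*13) + 45710/(-6271) = -34341/3744 + 45710*(-1/6271) = -34341*1/3744 - 45710/6271 = -11447/1248 - 45710/6271 = -128830217/7826208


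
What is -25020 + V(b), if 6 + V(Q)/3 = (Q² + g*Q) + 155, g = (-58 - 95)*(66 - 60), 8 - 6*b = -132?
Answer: -261599/3 ≈ -87200.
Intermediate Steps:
b = 70/3 (b = 4/3 - ⅙*(-132) = 4/3 + 22 = 70/3 ≈ 23.333)
g = -918 (g = -153*6 = -918)
V(Q) = 447 - 2754*Q + 3*Q² (V(Q) = -18 + 3*((Q² - 918*Q) + 155) = -18 + 3*(155 + Q² - 918*Q) = -18 + (465 - 2754*Q + 3*Q²) = 447 - 2754*Q + 3*Q²)
-25020 + V(b) = -25020 + (447 - 2754*70/3 + 3*(70/3)²) = -25020 + (447 - 64260 + 3*(4900/9)) = -25020 + (447 - 64260 + 4900/3) = -25020 - 186539/3 = -261599/3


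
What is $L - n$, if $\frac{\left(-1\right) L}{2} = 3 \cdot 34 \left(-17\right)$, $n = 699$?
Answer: $2769$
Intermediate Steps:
$L = 3468$ ($L = - 2 \cdot 3 \cdot 34 \left(-17\right) = - 2 \cdot 102 \left(-17\right) = \left(-2\right) \left(-1734\right) = 3468$)
$L - n = 3468 - 699 = 2769$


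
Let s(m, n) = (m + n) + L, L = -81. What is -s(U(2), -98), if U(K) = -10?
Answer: 189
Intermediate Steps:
s(m, n) = -81 + m + n (s(m, n) = (m + n) - 81 = -81 + m + n)
-s(U(2), -98) = -(-81 - 10 - 98) = -1*(-189) = 189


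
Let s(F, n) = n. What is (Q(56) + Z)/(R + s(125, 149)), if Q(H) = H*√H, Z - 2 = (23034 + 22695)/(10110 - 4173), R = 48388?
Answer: 19201/96054723 + 112*√14/48537 ≈ 0.0088338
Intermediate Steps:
Z = 19201/1979 (Z = 2 + (23034 + 22695)/(10110 - 4173) = 2 + 45729/5937 = 2 + 45729*(1/5937) = 2 + 15243/1979 = 19201/1979 ≈ 9.7024)
Q(H) = H^(3/2)
(Q(56) + Z)/(R + s(125, 149)) = (56^(3/2) + 19201/1979)/(48388 + 149) = (112*√14 + 19201/1979)/48537 = (19201/1979 + 112*√14)*(1/48537) = 19201/96054723 + 112*√14/48537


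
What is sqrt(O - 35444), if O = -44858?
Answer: I*sqrt(80302) ≈ 283.38*I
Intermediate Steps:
sqrt(O - 35444) = sqrt(-44858 - 35444) = sqrt(-80302) = I*sqrt(80302)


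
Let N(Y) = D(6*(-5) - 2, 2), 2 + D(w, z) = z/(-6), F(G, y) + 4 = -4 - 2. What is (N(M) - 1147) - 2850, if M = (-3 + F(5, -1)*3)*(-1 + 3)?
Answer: -11998/3 ≈ -3999.3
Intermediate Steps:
F(G, y) = -10 (F(G, y) = -4 + (-4 - 2) = -4 - 6 = -10)
D(w, z) = -2 - z/6 (D(w, z) = -2 + z/(-6) = -2 + z*(-⅙) = -2 - z/6)
M = -66 (M = (-3 - 10*3)*(-1 + 3) = (-3 - 30)*2 = -33*2 = -66)
N(Y) = -7/3 (N(Y) = -2 - ⅙*2 = -2 - ⅓ = -7/3)
(N(M) - 1147) - 2850 = (-7/3 - 1147) - 2850 = -3448/3 - 2850 = -11998/3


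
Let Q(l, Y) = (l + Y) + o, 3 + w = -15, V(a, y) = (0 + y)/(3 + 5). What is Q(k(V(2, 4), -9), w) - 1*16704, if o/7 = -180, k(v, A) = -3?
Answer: -17985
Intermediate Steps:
V(a, y) = y/8
o = -1260 (o = 7*(-180) = -1260)
w = -18 (w = -3 - 15 = -18)
Q(l, Y) = -1260 + Y + l (Q(l, Y) = (l + Y) - 1260 = (Y + l) - 1260 = -1260 + Y + l)
Q(k(V(2, 4), -9), w) - 1*16704 = (-1260 - 18 - 3) - 1*16704 = -1281 - 16704 = -17985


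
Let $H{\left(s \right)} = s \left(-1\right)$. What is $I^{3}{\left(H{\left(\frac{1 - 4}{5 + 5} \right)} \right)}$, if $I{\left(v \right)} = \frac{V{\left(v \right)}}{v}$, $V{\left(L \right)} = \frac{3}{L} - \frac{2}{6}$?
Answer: $\frac{24389000}{729} \approx 33455.0$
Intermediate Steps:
$H{\left(s \right)} = - s$
$V{\left(L \right)} = - \frac{1}{3} + \frac{3}{L}$ ($V{\left(L \right)} = \frac{3}{L} - \frac{1}{3} = - \frac{1}{3} + \frac{3}{L}$)
$I{\left(v \right)} = \frac{9 - v}{3 v^{2}}$ ($I{\left(v \right)} = \frac{\frac{1}{3} \frac{1}{v} \left(9 - v\right)}{v} = \frac{9 - v}{3 v^{2}}$)
$I^{3}{\left(H{\left(\frac{1 - 4}{5 + 5} \right)} \right)} = \left(\frac{9 - - \frac{1 - 4}{5 + 5}}{3 \frac{\left(1 - 4\right)^{2}}{\left(5 + 5\right)^{2}}}\right)^{3} = \left(\frac{9 - - \frac{-3}{10}}{3 \cdot \frac{9}{100}}\right)^{3} = \left(\frac{9 - \left(-1\right) \left(- \frac{3}{10}\right)}{3 \cdot \frac{9}{100}}\right)^{3} = \left(\frac{9 - \frac{3}{10}}{3 \cdot \frac{9}{100}}\right)^{3} = \left(\frac{1}{3} \cdot \frac{100}{9} \left(9 - \frac{3}{10}\right)\right)^{3} = \left(\frac{1}{3} \cdot \frac{100}{9} \cdot \frac{87}{10}\right)^{3} = \left(\frac{290}{9}\right)^{3} = \frac{24389000}{729}$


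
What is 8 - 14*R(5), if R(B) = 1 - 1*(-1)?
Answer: -20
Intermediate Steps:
R(B) = 2 (R(B) = 1 + 1 = 2)
8 - 14*R(5) = 8 - 14*2 = 8 - 28 = -20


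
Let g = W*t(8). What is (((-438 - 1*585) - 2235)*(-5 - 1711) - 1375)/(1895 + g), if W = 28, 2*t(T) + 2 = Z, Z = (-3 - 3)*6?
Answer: 5589353/1363 ≈ 4100.8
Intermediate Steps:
Z = -36 (Z = -6*6 = -36)
t(T) = -19 (t(T) = -1 + (½)*(-36) = -1 - 18 = -19)
g = -532 (g = 28*(-19) = -532)
(((-438 - 1*585) - 2235)*(-5 - 1711) - 1375)/(1895 + g) = (((-438 - 1*585) - 2235)*(-5 - 1711) - 1375)/(1895 - 532) = (((-438 - 585) - 2235)*(-1716) - 1375)/1363 = ((-1023 - 2235)*(-1716) - 1375)*(1/1363) = (-3258*(-1716) - 1375)*(1/1363) = (5590728 - 1375)*(1/1363) = 5589353*(1/1363) = 5589353/1363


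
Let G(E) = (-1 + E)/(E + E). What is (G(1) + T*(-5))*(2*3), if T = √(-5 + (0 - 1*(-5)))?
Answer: 0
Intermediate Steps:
G(E) = (-1 + E)/(2*E) (G(E) = (-1 + E)/((2*E)) = (-1 + E)*(1/(2*E)) = (-1 + E)/(2*E))
T = 0 (T = √(-5 + (0 + 5)) = √(-5 + 5) = √0 = 0)
(G(1) + T*(-5))*(2*3) = ((½)*(-1 + 1)/1 + 0*(-5))*(2*3) = ((½)*1*0 + 0)*6 = (0 + 0)*6 = 0*6 = 0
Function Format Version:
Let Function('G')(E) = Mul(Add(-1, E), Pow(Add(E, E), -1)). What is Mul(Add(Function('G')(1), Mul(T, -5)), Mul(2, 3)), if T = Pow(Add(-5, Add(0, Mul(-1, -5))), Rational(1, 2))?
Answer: 0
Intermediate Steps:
Function('G')(E) = Mul(Rational(1, 2), Pow(E, -1), Add(-1, E)) (Function('G')(E) = Mul(Add(-1, E), Pow(Mul(2, E), -1)) = Mul(Add(-1, E), Mul(Rational(1, 2), Pow(E, -1))) = Mul(Rational(1, 2), Pow(E, -1), Add(-1, E)))
T = 0 (T = Pow(Add(-5, Add(0, 5)), Rational(1, 2)) = Pow(Add(-5, 5), Rational(1, 2)) = Pow(0, Rational(1, 2)) = 0)
Mul(Add(Function('G')(1), Mul(T, -5)), Mul(2, 3)) = Mul(Add(Mul(Rational(1, 2), Pow(1, -1), Add(-1, 1)), Mul(0, -5)), Mul(2, 3)) = Mul(Add(Mul(Rational(1, 2), 1, 0), 0), 6) = Mul(Add(0, 0), 6) = Mul(0, 6) = 0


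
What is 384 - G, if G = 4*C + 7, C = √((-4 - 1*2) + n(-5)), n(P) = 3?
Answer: 377 - 4*I*√3 ≈ 377.0 - 6.9282*I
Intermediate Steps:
C = I*√3 (C = √((-4 - 1*2) + 3) = √((-4 - 2) + 3) = √(-6 + 3) = √(-3) = I*√3 ≈ 1.732*I)
G = 7 + 4*I*√3 (G = 4*(I*√3) + 7 = 4*I*√3 + 7 = 7 + 4*I*√3 ≈ 7.0 + 6.9282*I)
384 - G = 384 - (7 + 4*I*√3) = 384 + (-7 - 4*I*√3) = 377 - 4*I*√3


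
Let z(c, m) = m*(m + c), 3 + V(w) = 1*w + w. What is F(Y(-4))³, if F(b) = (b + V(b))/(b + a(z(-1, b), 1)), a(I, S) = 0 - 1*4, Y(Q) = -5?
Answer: 8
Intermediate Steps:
V(w) = -3 + 2*w (V(w) = -3 + (1*w + w) = -3 + (w + w) = -3 + 2*w)
z(c, m) = m*(c + m)
a(I, S) = -4 (a(I, S) = 0 - 4 = -4)
F(b) = (-3 + 3*b)/(-4 + b) (F(b) = (b + (-3 + 2*b))/(b - 4) = (-3 + 3*b)/(-4 + b))
F(Y(-4))³ = (3*(-1 - 5)/(-4 - 5))³ = (3*(-6)/(-9))³ = (3*(-⅑)*(-6))³ = 2³ = 8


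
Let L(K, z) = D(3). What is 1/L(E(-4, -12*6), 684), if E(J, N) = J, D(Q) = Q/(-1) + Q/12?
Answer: -4/11 ≈ -0.36364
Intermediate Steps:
D(Q) = -11*Q/12 (D(Q) = Q*(-1) + Q*(1/12) = -Q + Q/12 = -11*Q/12)
L(K, z) = -11/4 (L(K, z) = -11/12*3 = -11/4)
1/L(E(-4, -12*6), 684) = 1/(-11/4) = -4/11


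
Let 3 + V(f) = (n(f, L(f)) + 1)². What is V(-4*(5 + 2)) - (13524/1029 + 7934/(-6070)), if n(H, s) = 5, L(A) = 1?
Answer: 449634/21245 ≈ 21.164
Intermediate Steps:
V(f) = 33 (V(f) = -3 + (5 + 1)² = -3 + 6² = -3 + 36 = 33)
V(-4*(5 + 2)) - (13524/1029 + 7934/(-6070)) = 33 - (13524/1029 + 7934/(-6070)) = 33 - (13524*(1/1029) + 7934*(-1/6070)) = 33 - (92/7 - 3967/3035) = 33 - 1*251451/21245 = 33 - 251451/21245 = 449634/21245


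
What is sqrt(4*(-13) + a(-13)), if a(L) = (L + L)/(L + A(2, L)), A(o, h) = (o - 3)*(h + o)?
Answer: I*sqrt(39) ≈ 6.245*I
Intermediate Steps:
A(o, h) = (-3 + o)*(h + o)
a(L) = -L (a(L) = (L + L)/(L + (2**2 - 3*L - 3*2 + L*2)) = (2*L)/(L + (4 - 3*L - 6 + 2*L)) = (2*L)/(L + (-2 - L)) = (2*L)/(-2) = (2*L)*(-1/2) = -L)
sqrt(4*(-13) + a(-13)) = sqrt(4*(-13) - 1*(-13)) = sqrt(-52 + 13) = sqrt(-39) = I*sqrt(39)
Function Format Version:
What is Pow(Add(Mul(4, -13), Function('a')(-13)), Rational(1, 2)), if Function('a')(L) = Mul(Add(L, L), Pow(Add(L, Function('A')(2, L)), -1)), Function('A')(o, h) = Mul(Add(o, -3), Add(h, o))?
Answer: Mul(I, Pow(39, Rational(1, 2))) ≈ Mul(6.2450, I)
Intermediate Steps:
Function('A')(o, h) = Mul(Add(-3, o), Add(h, o))
Function('a')(L) = Mul(-1, L) (Function('a')(L) = Mul(Add(L, L), Pow(Add(L, Add(Pow(2, 2), Mul(-3, L), Mul(-3, 2), Mul(L, 2))), -1)) = Mul(Mul(2, L), Pow(Add(L, Add(4, Mul(-3, L), -6, Mul(2, L))), -1)) = Mul(Mul(2, L), Pow(Add(L, Add(-2, Mul(-1, L))), -1)) = Mul(Mul(2, L), Pow(-2, -1)) = Mul(Mul(2, L), Rational(-1, 2)) = Mul(-1, L))
Pow(Add(Mul(4, -13), Function('a')(-13)), Rational(1, 2)) = Pow(Add(Mul(4, -13), Mul(-1, -13)), Rational(1, 2)) = Pow(Add(-52, 13), Rational(1, 2)) = Pow(-39, Rational(1, 2)) = Mul(I, Pow(39, Rational(1, 2)))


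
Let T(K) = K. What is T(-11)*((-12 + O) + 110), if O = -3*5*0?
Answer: -1078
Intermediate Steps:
O = 0 (O = -15*0 = 0)
T(-11)*((-12 + O) + 110) = -11*((-12 + 0) + 110) = -11*(-12 + 110) = -11*98 = -1078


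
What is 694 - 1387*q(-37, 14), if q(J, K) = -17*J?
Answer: -871729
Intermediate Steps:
694 - 1387*q(-37, 14) = 694 - (-23579)*(-37) = 694 - 1387*629 = 694 - 872423 = -871729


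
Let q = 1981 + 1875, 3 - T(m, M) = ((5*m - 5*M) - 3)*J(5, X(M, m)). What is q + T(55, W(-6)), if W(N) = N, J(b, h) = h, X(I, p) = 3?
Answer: 2953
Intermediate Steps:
T(m, M) = 12 - 15*m + 15*M (T(m, M) = 3 - ((5*m - 5*M) - 3)*3 = 3 - ((-5*M + 5*m) - 3)*3 = 3 - (-3 - 5*M + 5*m)*3 = 3 - (-9 - 15*M + 15*m) = 3 + (9 - 15*m + 15*M) = 12 - 15*m + 15*M)
q = 3856
q + T(55, W(-6)) = 3856 + (12 - 15*55 + 15*(-6)) = 3856 + (12 - 825 - 90) = 3856 - 903 = 2953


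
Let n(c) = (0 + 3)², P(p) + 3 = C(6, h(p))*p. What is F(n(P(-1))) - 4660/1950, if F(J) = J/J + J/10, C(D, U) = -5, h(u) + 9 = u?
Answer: -191/390 ≈ -0.48974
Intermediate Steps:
h(u) = -9 + u
P(p) = -3 - 5*p
n(c) = 9 (n(c) = 3² = 9)
F(J) = 1 + J/10 (F(J) = 1 + J*(⅒) = 1 + J/10)
F(n(P(-1))) - 4660/1950 = (1 + (⅒)*9) - 4660/1950 = (1 + 9/10) - 4660*1/1950 = 19/10 - 466/195 = -191/390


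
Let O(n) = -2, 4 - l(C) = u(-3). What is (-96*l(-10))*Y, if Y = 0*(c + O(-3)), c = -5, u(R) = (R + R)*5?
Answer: 0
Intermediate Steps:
u(R) = 10*R (u(R) = (2*R)*5 = 10*R)
l(C) = 34 (l(C) = 4 - 10*(-3) = 4 - 1*(-30) = 4 + 30 = 34)
Y = 0 (Y = 0*(-5 - 2) = 0*(-7) = 0)
(-96*l(-10))*Y = -96*34*0 = -3264*0 = 0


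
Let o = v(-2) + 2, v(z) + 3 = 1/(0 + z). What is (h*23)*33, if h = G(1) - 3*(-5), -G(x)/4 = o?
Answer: 15939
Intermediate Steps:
v(z) = -3 + 1/z (v(z) = -3 + 1/(0 + z) = -3 + 1/z)
o = -3/2 (o = (-3 + 1/(-2)) + 2 = (-3 - ½) + 2 = -7/2 + 2 = -3/2 ≈ -1.5000)
G(x) = 6 (G(x) = -4*(-3/2) = 6)
h = 21 (h = 6 - 3*(-5) = 6 + 15 = 21)
(h*23)*33 = (21*23)*33 = 483*33 = 15939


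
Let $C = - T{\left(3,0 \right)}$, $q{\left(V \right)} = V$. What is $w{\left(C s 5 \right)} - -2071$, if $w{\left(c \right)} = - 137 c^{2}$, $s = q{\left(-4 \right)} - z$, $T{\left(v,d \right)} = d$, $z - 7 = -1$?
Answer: $2071$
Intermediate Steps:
$z = 6$ ($z = 7 - 1 = 6$)
$s = -10$ ($s = -4 - 6 = -10$)
$C = 0$ ($C = \left(-1\right) 0 = 0$)
$w{\left(C s 5 \right)} - -2071 = - 137 \left(0 \left(-10\right) 5\right)^{2} - -2071 = - 137 \left(0 \cdot 5\right)^{2} + 2071 = - 137 \cdot 0^{2} + 2071 = \left(-137\right) 0 + 2071 = 0 + 2071 = 2071$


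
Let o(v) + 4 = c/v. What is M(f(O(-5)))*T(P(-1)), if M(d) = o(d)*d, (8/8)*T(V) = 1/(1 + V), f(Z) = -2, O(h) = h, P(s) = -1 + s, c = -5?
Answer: -3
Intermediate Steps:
o(v) = -4 - 5/v
T(V) = 1/(1 + V)
M(d) = d*(-4 - 5/d) (M(d) = (-4 - 5/d)*d = d*(-4 - 5/d))
M(f(O(-5)))*T(P(-1)) = (-5 - 4*(-2))/(1 + (-1 - 1)) = (-5 + 8)/(1 - 2) = 3/(-1) = 3*(-1) = -3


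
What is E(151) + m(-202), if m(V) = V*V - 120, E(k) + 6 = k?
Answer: 40829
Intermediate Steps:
E(k) = -6 + k
m(V) = -120 + V² (m(V) = V² - 120 = -120 + V²)
E(151) + m(-202) = (-6 + 151) + (-120 + (-202)²) = 145 + (-120 + 40804) = 145 + 40684 = 40829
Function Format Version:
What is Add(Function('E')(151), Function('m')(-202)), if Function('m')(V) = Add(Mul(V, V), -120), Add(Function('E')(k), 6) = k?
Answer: 40829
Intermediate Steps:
Function('E')(k) = Add(-6, k)
Function('m')(V) = Add(-120, Pow(V, 2)) (Function('m')(V) = Add(Pow(V, 2), -120) = Add(-120, Pow(V, 2)))
Add(Function('E')(151), Function('m')(-202)) = Add(Add(-6, 151), Add(-120, Pow(-202, 2))) = Add(145, Add(-120, 40804)) = Add(145, 40684) = 40829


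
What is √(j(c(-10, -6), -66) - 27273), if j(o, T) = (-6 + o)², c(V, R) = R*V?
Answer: I*√24357 ≈ 156.07*I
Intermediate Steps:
√(j(c(-10, -6), -66) - 27273) = √((-6 - 6*(-10))² - 27273) = √((-6 + 60)² - 27273) = √(54² - 27273) = √(2916 - 27273) = √(-24357) = I*√24357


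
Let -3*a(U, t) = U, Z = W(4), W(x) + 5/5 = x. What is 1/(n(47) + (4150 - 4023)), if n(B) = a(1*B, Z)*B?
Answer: -3/1828 ≈ -0.0016411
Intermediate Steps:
W(x) = -1 + x
Z = 3 (Z = -1 + 4 = 3)
a(U, t) = -U/3
n(B) = -B**2/3 (n(B) = (-B/3)*B = -B**2/3)
1/(n(47) + (4150 - 4023)) = 1/(-1/3*47**2 + (4150 - 4023)) = 1/(-1/3*2209 + 127) = 1/(-2209/3 + 127) = 1/(-1828/3) = -3/1828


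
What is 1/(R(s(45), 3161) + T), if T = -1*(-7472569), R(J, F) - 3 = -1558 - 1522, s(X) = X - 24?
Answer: 1/7469492 ≈ 1.3388e-7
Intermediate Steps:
s(X) = -24 + X
R(J, F) = -3077 (R(J, F) = 3 + (-1558 - 1522) = 3 - 3080 = -3077)
T = 7472569
1/(R(s(45), 3161) + T) = 1/(-3077 + 7472569) = 1/7469492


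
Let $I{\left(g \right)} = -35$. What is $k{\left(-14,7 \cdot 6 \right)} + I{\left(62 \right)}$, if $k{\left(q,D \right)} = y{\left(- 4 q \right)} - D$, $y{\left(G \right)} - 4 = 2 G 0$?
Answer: $-73$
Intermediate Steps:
$y{\left(G \right)} = 4$ ($y{\left(G \right)} = 4 + 2 G 0 = 4 + 0 = 4$)
$k{\left(q,D \right)} = 4 - D$
$k{\left(-14,7 \cdot 6 \right)} + I{\left(62 \right)} = \left(4 - 7 \cdot 6\right) - 35 = \left(4 - 42\right) - 35 = -38 - 35 = -73$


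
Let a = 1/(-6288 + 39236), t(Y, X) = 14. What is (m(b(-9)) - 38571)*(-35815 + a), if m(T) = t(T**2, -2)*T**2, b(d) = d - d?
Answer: 45515038147449/32948 ≈ 1.3814e+9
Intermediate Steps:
b(d) = 0
a = 1/32948 ≈ 3.0351e-5
m(T) = 14*T**2
(m(b(-9)) - 38571)*(-35815 + a) = (14*0**2 - 38571)*(-35815 + 1/32948) = (14*0 - 38571)*(-1180032619/32948) = (0 - 38571)*(-1180032619/32948) = -38571*(-1180032619/32948) = 45515038147449/32948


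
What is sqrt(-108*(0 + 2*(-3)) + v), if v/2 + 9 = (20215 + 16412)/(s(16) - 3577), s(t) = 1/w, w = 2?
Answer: sqrt(31186235946)/7153 ≈ 24.688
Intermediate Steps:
s(t) = 1/2
v = -275262/7153 (v = -18 + 2*((20215 + 16412)/(1/2 - 3577)) = -18 + 2*(36627/(-7153/2)) = -18 + 2*(36627*(-2/7153)) = -18 + 2*(-73254/7153) = -18 - 146508/7153 = -275262/7153 ≈ -38.482)
sqrt(-108*(0 + 2*(-3)) + v) = sqrt(-108*(0 + 2*(-3)) - 275262/7153) = sqrt(-108*(0 - 6) - 275262/7153) = sqrt(-108*(-6) - 275262/7153) = sqrt(648 - 275262/7153) = sqrt(4359882/7153) = sqrt(31186235946)/7153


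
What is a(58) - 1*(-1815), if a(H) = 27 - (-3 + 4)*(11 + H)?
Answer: 1773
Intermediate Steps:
a(H) = 16 - H (a(H) = 27 - (11 + H) = 27 + (-11 - H) = 16 - H)
a(58) - 1*(-1815) = (16 - 1*58) - 1*(-1815) = (16 - 58) + 1815 = -42 + 1815 = 1773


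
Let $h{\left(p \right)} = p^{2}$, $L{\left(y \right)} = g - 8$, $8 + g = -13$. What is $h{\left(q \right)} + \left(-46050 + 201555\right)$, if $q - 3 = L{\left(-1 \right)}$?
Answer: $156181$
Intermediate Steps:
$g = -21$ ($g = -8 - 13 = -21$)
$L{\left(y \right)} = -29$ ($L{\left(y \right)} = -21 - 8 = -29$)
$q = -26$ ($q = 3 - 29 = -26$)
$h{\left(q \right)} + \left(-46050 + 201555\right) = \left(-26\right)^{2} + \left(-46050 + 201555\right) = 676 + 155505 = 156181$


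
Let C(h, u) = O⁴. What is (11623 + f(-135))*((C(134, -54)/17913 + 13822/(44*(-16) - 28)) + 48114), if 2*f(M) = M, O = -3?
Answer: 2429114156114855/4370772 ≈ 5.5576e+8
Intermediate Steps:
f(M) = M/2
C(h, u) = 81 (C(h, u) = (-3)⁴ = 81)
(11623 + f(-135))*((C(134, -54)/17913 + 13822/(44*(-16) - 28)) + 48114) = (11623 + (½)*(-135))*((81/17913 + 13822/(44*(-16) - 28)) + 48114) = (11623 - 135/2)*((81*(1/17913) + 13822/(-704 - 28)) + 48114) = 23111*((27/5971 + 13822/(-732)) + 48114)/2 = 23111*((27/5971 + 13822*(-1/732)) + 48114)/2 = 23111*((27/5971 - 6911/366) + 48114)/2 = 23111*(-41255699/2185386 + 48114)/2 = (23111/2)*(105106406305/2185386) = 2429114156114855/4370772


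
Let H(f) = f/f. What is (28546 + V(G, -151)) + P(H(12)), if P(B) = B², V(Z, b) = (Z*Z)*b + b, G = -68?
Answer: -669828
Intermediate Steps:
H(f) = 1
V(Z, b) = b + b*Z² (V(Z, b) = Z²*b + b = b*Z² + b = b + b*Z²)
(28546 + V(G, -151)) + P(H(12)) = (28546 - 151*(1 + (-68)²)) + 1² = (28546 - 151*(1 + 4624)) + 1 = (28546 - 151*4625) + 1 = (28546 - 698375) + 1 = -669829 + 1 = -669828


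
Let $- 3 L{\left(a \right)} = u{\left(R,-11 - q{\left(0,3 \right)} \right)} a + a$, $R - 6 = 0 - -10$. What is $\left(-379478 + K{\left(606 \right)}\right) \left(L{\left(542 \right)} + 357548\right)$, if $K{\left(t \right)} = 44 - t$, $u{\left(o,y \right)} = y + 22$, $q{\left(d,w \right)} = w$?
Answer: $-135264596880$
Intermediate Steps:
$R = 16$ ($R = 6 + \left(0 - -10\right) = 6 + \left(0 + 10\right) = 6 + 10 = 16$)
$u{\left(o,y \right)} = 22 + y$
$L{\left(a \right)} = - 3 a$ ($L{\left(a \right)} = - \frac{\left(22 - 14\right) a + a}{3} = - \frac{8 a + a}{3} = - \frac{9 a}{3} = - 3 a$)
$\left(-379478 + K{\left(606 \right)}\right) \left(L{\left(542 \right)} + 357548\right) = \left(-379478 + \left(44 - 606\right)\right) \left(\left(-3\right) 542 + 357548\right) = \left(-379478 + \left(44 - 606\right)\right) \left(-1626 + 357548\right) = \left(-379478 - 562\right) 355922 = \left(-380040\right) 355922 = -135264596880$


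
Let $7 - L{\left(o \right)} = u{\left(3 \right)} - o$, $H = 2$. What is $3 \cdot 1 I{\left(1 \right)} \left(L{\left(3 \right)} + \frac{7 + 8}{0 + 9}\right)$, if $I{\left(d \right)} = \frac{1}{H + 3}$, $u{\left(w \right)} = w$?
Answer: $\frac{26}{5} \approx 5.2$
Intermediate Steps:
$L{\left(o \right)} = 4 + o$ ($L{\left(o \right)} = 7 - \left(3 - o\right) = 7 + \left(-3 + o\right) = 4 + o$)
$I{\left(d \right)} = \frac{1}{5}$ ($I{\left(d \right)} = \frac{1}{2 + 3} = \frac{1}{5}$)
$3 \cdot 1 I{\left(1 \right)} \left(L{\left(3 \right)} + \frac{7 + 8}{0 + 9}\right) = 3 \cdot 1 \cdot \frac{1}{5} \left(\left(4 + 3\right) + \frac{7 + 8}{0 + 9}\right) = 3 \cdot \frac{1}{5} \left(7 + \frac{15}{9}\right) = \frac{3 \left(7 + 15 \cdot \frac{1}{9}\right)}{5} = \frac{3 \left(7 + \frac{5}{3}\right)}{5} = \frac{3}{5} \cdot \frac{26}{3} = \frac{26}{5}$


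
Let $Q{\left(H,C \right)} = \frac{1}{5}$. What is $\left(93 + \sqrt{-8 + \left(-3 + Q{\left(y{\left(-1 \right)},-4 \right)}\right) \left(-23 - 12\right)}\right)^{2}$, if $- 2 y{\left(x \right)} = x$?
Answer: $8739 + 558 \sqrt{10} \approx 10504.0$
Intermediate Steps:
$y{\left(x \right)} = - \frac{x}{2}$
$Q{\left(H,C \right)} = \frac{1}{5}$
$\left(93 + \sqrt{-8 + \left(-3 + Q{\left(y{\left(-1 \right)},-4 \right)}\right) \left(-23 - 12\right)}\right)^{2} = \left(93 + \sqrt{-8 + \left(-3 + \frac{1}{5}\right) \left(-23 - 12\right)}\right)^{2} = \left(93 + \sqrt{-8 - -98}\right)^{2} = \left(93 + \sqrt{-8 + 98}\right)^{2} = \left(93 + \sqrt{90}\right)^{2} = \left(93 + 3 \sqrt{10}\right)^{2}$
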